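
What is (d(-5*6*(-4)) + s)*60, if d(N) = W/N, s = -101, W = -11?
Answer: -12131/2 ≈ -6065.5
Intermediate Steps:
d(N) = -11/N
(d(-5*6*(-4)) + s)*60 = (-11/(-5*6*(-4)) - 101)*60 = (-11/((-30*(-4))) - 101)*60 = (-11/120 - 101)*60 = -12131/120*60 = -12131/2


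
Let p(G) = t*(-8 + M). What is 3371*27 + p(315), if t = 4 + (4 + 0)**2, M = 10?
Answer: 91057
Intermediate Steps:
t = 20 (t = 4 + 4**2 = 4 + 16 = 20)
p(G) = 40 (p(G) = 20*(-8 + 10) = 20*2 = 40)
3371*27 + p(315) = 3371*27 + 40 = 91017 + 40 = 91057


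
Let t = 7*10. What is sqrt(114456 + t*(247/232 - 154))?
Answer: 27*sqrt(478761)/58 ≈ 322.10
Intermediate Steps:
t = 70
sqrt(114456 + t*(247/232 - 154)) = sqrt(114456 + 70*(247/232 - 154)) = sqrt(114456 + 70*(-35481/232)) = sqrt(114456 - 1241835/116) = sqrt(12035061/116) = 27*sqrt(478761)/58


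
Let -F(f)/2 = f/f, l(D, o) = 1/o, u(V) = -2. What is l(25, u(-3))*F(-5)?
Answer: 1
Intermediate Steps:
F(f) = -2 (F(f) = -2*f/f = -2*1 = -2)
l(25, u(-3))*F(-5) = -2/(-2) = -1/2*(-2) = 1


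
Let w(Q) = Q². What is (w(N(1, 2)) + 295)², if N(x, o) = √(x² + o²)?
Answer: 90000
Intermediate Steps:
N(x, o) = √(o² + x²)
(w(N(1, 2)) + 295)² = ((√(2² + 1²))² + 295)² = ((√(4 + 1))² + 295)² = ((√5)² + 295)² = (5 + 295)² = 300² = 90000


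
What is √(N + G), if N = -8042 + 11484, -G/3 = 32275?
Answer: I*√93383 ≈ 305.59*I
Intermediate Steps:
G = -96825 (G = -3*32275 = -96825)
N = 3442
√(N + G) = √(3442 - 96825) = √(-93383) = I*√93383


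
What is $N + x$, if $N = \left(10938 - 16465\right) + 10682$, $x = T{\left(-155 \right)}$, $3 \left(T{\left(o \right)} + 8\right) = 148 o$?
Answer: $- \frac{7499}{3} \approx -2499.7$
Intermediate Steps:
$T{\left(o \right)} = -8 + \frac{148 o}{3}$
$x = - \frac{22964}{3}$ ($x = -8 + \frac{148}{3} \left(-155\right) = -8 - \frac{22940}{3} = - \frac{22964}{3} \approx -7654.7$)
$N = 5155$ ($N = -5527 + 10682 = 5155$)
$N + x = 5155 - \frac{22964}{3} = - \frac{7499}{3}$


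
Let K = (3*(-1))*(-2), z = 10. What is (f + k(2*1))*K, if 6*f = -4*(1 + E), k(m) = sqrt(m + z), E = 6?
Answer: -28 + 12*sqrt(3) ≈ -7.2154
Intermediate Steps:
k(m) = sqrt(10 + m) (k(m) = sqrt(m + 10) = sqrt(10 + m))
f = -14/3 (f = (-4*(1 + 6))/6 = (-4*7)/6 = (1/6)*(-28) = -14/3 ≈ -4.6667)
K = 6 (K = -3*(-2) = 6)
(f + k(2*1))*K = (-14/3 + sqrt(10 + 2*1))*6 = (-14/3 + sqrt(10 + 2))*6 = (-14/3 + sqrt(12))*6 = (-14/3 + 2*sqrt(3))*6 = -28 + 12*sqrt(3)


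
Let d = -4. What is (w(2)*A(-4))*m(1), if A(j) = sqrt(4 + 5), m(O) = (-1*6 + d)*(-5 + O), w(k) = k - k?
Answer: 0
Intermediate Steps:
w(k) = 0
m(O) = 50 - 10*O (m(O) = (-1*6 - 4)*(-5 + O) = (-6 - 4)*(-5 + O) = -10*(-5 + O) = 50 - 10*O)
A(j) = 3 (A(j) = sqrt(9) = 3)
(w(2)*A(-4))*m(1) = (0*3)*(50 - 10*1) = 0*(50 - 10) = 0*40 = 0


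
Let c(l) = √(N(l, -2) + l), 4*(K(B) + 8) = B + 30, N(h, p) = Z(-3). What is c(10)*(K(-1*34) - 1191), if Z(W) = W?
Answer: -1200*√7 ≈ -3174.9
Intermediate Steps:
N(h, p) = -3
K(B) = -½ + B/4 (K(B) = -8 + (B + 30)/4 = -8 + (30 + B)/4 = -8 + (15/2 + B/4) = -½ + B/4)
c(l) = √(-3 + l)
c(10)*(K(-1*34) - 1191) = √(-3 + 10)*((-½ + (-1*34)/4) - 1191) = √7*((-½ + (¼)*(-34)) - 1191) = √7*((-½ - 17/2) - 1191) = √7*(-9 - 1191) = √7*(-1200) = -1200*√7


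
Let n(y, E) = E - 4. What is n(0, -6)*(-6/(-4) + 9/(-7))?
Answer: -15/7 ≈ -2.1429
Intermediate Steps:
n(y, E) = -4 + E
n(0, -6)*(-6/(-4) + 9/(-7)) = (-4 - 6)*(-6/(-4) + 9/(-7)) = -10*(-6*(-¼) + 9*(-⅐)) = -10*(3/2 - 9/7) = -10*3/14 = -15/7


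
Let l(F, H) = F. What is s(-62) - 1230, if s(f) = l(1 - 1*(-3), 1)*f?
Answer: -1478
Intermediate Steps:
s(f) = 4*f (s(f) = (1 - 1*(-3))*f = (1 + 3)*f = 4*f)
s(-62) - 1230 = 4*(-62) - 1230 = -248 - 1230 = -1478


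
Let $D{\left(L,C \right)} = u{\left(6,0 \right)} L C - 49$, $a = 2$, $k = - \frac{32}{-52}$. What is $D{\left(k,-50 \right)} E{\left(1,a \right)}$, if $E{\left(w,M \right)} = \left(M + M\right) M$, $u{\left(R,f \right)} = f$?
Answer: $-392$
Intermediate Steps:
$k = \frac{8}{13}$ ($k = \left(-32\right) \left(- \frac{1}{52}\right) = \frac{8}{13} \approx 0.61539$)
$D{\left(L,C \right)} = -49$ ($D{\left(L,C \right)} = 0 L C - 49 = 0 C - 49 = 0 - 49 = -49$)
$E{\left(w,M \right)} = 2 M^{2}$ ($E{\left(w,M \right)} = 2 M M = 2 M^{2}$)
$D{\left(k,-50 \right)} E{\left(1,a \right)} = - 49 \cdot 2 \cdot 2^{2} = - 49 \cdot 2 \cdot 4 = \left(-49\right) 8 = -392$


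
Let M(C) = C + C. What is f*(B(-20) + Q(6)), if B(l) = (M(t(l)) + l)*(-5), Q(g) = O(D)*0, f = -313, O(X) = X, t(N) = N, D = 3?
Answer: -93900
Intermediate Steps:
Q(g) = 0 (Q(g) = 3*0 = 0)
M(C) = 2*C
B(l) = -15*l (B(l) = (2*l + l)*(-5) = (3*l)*(-5) = -15*l)
f*(B(-20) + Q(6)) = -313*(-15*(-20) + 0) = -313*(300 + 0) = -313*300 = -93900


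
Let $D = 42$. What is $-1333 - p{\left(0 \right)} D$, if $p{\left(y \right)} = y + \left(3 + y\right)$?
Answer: $-1459$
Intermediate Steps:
$p{\left(y \right)} = 3 + 2 y$
$-1333 - p{\left(0 \right)} D = -1333 - \left(3 + 2 \cdot 0\right) 42 = -1333 - \left(3 + 0\right) 42 = -1333 - 3 \cdot 42 = -1333 - 126 = -1459$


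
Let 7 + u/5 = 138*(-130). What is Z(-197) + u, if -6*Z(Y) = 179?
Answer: -538589/6 ≈ -89765.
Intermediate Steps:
Z(Y) = -179/6 (Z(Y) = -⅙*179 = -179/6)
u = -89735 (u = -35 + 5*(138*(-130)) = -35 + 5*(-17940) = -35 - 89700 = -89735)
Z(-197) + u = -179/6 - 89735 = -538589/6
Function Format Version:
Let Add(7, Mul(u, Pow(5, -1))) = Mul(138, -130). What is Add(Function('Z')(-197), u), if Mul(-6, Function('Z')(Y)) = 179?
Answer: Rational(-538589, 6) ≈ -89765.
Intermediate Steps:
Function('Z')(Y) = Rational(-179, 6) (Function('Z')(Y) = Mul(Rational(-1, 6), 179) = Rational(-179, 6))
u = -89735 (u = Add(-35, Mul(5, Mul(138, -130))) = Add(-35, Mul(5, -17940)) = Add(-35, -89700) = -89735)
Add(Function('Z')(-197), u) = Add(Rational(-179, 6), -89735) = Rational(-538589, 6)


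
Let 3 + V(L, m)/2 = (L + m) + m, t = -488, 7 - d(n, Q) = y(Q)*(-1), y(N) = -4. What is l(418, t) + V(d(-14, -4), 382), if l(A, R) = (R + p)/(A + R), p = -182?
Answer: 10763/7 ≈ 1537.6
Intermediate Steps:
d(n, Q) = 3 (d(n, Q) = 7 - (-4)*(-1) = 7 - 1*4 = 7 - 4 = 3)
V(L, m) = -6 + 2*L + 4*m (V(L, m) = -6 + 2*((L + m) + m) = -6 + 2*(L + 2*m) = -6 + (2*L + 4*m) = -6 + 2*L + 4*m)
l(A, R) = (-182 + R)/(A + R) (l(A, R) = (R - 182)/(A + R) = (-182 + R)/(A + R))
l(418, t) + V(d(-14, -4), 382) = (-182 - 488)/(418 - 488) + (-6 + 2*3 + 4*382) = -670/(-70) + (-6 + 6 + 1528) = -1/70*(-670) + 1528 = 67/7 + 1528 = 10763/7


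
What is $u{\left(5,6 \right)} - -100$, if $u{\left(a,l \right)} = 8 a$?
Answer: $140$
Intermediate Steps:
$u{\left(5,6 \right)} - -100 = 8 \cdot 5 - -100 = 40 + 100 = 140$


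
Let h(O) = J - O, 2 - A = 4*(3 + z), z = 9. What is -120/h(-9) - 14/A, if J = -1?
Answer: -338/23 ≈ -14.696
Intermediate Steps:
A = -46 (A = 2 - 4*(3 + 9) = 2 - 4*12 = 2 - 1*48 = 2 - 48 = -46)
h(O) = -1 - O
-120/h(-9) - 14/A = -120/(-1 - 1*(-9)) - 14/(-46) = -120/(-1 + 9) - 14*(-1/46) = -120/8 + 7/23 = -120*⅛ + 7/23 = -15 + 7/23 = -338/23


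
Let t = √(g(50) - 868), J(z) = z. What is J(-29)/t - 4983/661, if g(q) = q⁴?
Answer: -4983/661 - 29*√173587/1041522 ≈ -7.5502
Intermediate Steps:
t = 6*√173587 (t = √(50⁴ - 868) = √(6250000 - 868) = √6249132 = 6*√173587 ≈ 2499.8)
J(-29)/t - 4983/661 = -29*√173587/1041522 - 4983/661 = -4983/661 - 29*√173587/1041522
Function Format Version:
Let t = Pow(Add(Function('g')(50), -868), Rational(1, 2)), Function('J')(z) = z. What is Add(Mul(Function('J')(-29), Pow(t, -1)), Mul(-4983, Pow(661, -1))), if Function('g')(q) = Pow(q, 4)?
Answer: Add(Rational(-4983, 661), Mul(Rational(-29, 1041522), Pow(173587, Rational(1, 2)))) ≈ -7.5502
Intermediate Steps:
t = Mul(6, Pow(173587, Rational(1, 2))) (t = Pow(Add(Pow(50, 4), -868), Rational(1, 2)) = Pow(Add(6250000, -868), Rational(1, 2)) = Pow(6249132, Rational(1, 2)) = Mul(6, Pow(173587, Rational(1, 2))) ≈ 2499.8)
Add(Mul(Function('J')(-29), Pow(t, -1)), Mul(-4983, Pow(661, -1))) = Add(Mul(-29, Pow(Mul(6, Pow(173587, Rational(1, 2))), -1)), Mul(-4983, Pow(661, -1))) = Add(Mul(-29, Mul(Rational(1, 1041522), Pow(173587, Rational(1, 2)))), Mul(-4983, Rational(1, 661))) = Add(Mul(Rational(-29, 1041522), Pow(173587, Rational(1, 2))), Rational(-4983, 661)) = Add(Rational(-4983, 661), Mul(Rational(-29, 1041522), Pow(173587, Rational(1, 2))))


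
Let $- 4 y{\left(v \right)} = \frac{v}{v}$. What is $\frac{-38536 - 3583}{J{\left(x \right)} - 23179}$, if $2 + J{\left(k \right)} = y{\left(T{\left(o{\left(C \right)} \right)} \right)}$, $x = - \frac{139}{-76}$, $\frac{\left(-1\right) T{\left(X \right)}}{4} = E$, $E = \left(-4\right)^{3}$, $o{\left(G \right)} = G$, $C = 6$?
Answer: $\frac{168476}{92725} \approx 1.8169$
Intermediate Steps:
$E = -64$
$T{\left(X \right)} = 256$ ($T{\left(X \right)} = \left(-4\right) \left(-64\right) = 256$)
$x = \frac{139}{76}$ ($x = \left(-139\right) \left(- \frac{1}{76}\right) = \frac{139}{76} \approx 1.8289$)
$y{\left(v \right)} = - \frac{1}{4}$ ($y{\left(v \right)} = - \frac{v \frac{1}{v}}{4} = \left(- \frac{1}{4}\right) 1 = - \frac{1}{4}$)
$J{\left(k \right)} = - \frac{9}{4}$ ($J{\left(k \right)} = -2 - \frac{1}{4} = - \frac{9}{4}$)
$\frac{-38536 - 3583}{J{\left(x \right)} - 23179} = \frac{-38536 - 3583}{- \frac{9}{4} - 23179} = - \frac{42119}{- \frac{92725}{4}} = \left(-42119\right) \left(- \frac{4}{92725}\right) = \frac{168476}{92725}$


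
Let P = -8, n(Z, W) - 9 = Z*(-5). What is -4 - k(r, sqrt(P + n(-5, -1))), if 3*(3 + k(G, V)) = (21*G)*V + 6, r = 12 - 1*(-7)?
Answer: -3 - 133*sqrt(26) ≈ -681.17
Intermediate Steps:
n(Z, W) = 9 - 5*Z (n(Z, W) = 9 + Z*(-5) = 9 - 5*Z)
r = 19 (r = 12 + 7 = 19)
k(G, V) = -1 + 7*G*V (k(G, V) = -3 + ((21*G)*V + 6)/3 = -3 + (21*G*V + 6)/3 = -3 + (6 + 21*G*V)/3 = -3 + (2 + 7*G*V) = -1 + 7*G*V)
-4 - k(r, sqrt(P + n(-5, -1))) = -4 - (-1 + 7*19*sqrt(-8 + (9 - 5*(-5)))) = -4 - (-1 + 7*19*sqrt(-8 + (9 + 25))) = -4 - (-1 + 7*19*sqrt(-8 + 34)) = -4 - (-1 + 7*19*sqrt(26)) = -4 - (-1 + 133*sqrt(26)) = -4 + (1 - 133*sqrt(26)) = -3 - 133*sqrt(26)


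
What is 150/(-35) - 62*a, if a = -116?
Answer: 50314/7 ≈ 7187.7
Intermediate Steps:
150/(-35) - 62*a = 150/(-35) - 62*(-116) = 150*(-1/35) + 7192 = -30/7 + 7192 = 50314/7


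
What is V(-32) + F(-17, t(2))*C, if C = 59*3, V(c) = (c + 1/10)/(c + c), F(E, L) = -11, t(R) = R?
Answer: -1245761/640 ≈ -1946.5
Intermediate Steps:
V(c) = (⅒ + c)/(2*c) (V(c) = (c + ⅒)/((2*c)) = (⅒ + c)*(1/(2*c)) = (⅒ + c)/(2*c))
C = 177
V(-32) + F(-17, t(2))*C = (1/20)*(1 + 10*(-32))/(-32) - 11*177 = (1/20)*(-1/32)*(1 - 320) - 1947 = (1/20)*(-1/32)*(-319) - 1947 = 319/640 - 1947 = -1245761/640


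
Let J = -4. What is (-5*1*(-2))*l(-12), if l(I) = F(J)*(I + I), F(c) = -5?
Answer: 1200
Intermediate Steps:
l(I) = -10*I (l(I) = -5*(I + I) = -10*I)
(-5*1*(-2))*l(-12) = (-5*1*(-2))*(-10*(-12)) = -5*(-2)*120 = 10*120 = 1200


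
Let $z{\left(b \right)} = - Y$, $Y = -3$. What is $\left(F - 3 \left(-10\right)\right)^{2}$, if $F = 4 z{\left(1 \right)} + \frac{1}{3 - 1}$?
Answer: $\frac{7225}{4} \approx 1806.3$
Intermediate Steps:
$z{\left(b \right)} = 3$ ($z{\left(b \right)} = \left(-1\right) \left(-3\right) = 3$)
$F = \frac{25}{2}$ ($F = 4 \cdot 3 + \frac{1}{3 - 1} = 12 + \frac{1}{2} = \frac{25}{2} \approx 12.5$)
$\left(F - 3 \left(-10\right)\right)^{2} = \left(\frac{25}{2} - 3 \left(-10\right)\right)^{2} = \left(\frac{25}{2} - -30\right)^{2} = \left(\frac{25}{2} + 30\right)^{2} = \left(\frac{85}{2}\right)^{2} = \frac{7225}{4}$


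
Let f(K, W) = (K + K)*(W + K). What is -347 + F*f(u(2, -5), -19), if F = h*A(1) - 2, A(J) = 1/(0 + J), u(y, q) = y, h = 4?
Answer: -483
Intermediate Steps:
A(J) = 1/J
F = 2 (F = 4/1 - 2 = 4*1 - 2 = 4 - 2 = 2)
f(K, W) = 2*K*(K + W) (f(K, W) = (2*K)*(K + W) = 2*K*(K + W))
-347 + F*f(u(2, -5), -19) = -347 + 2*(2*2*(2 - 19)) = -347 + 2*(2*2*(-17)) = -347 + 2*(-68) = -347 - 136 = -483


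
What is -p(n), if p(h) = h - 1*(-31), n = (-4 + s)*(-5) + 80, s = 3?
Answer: -116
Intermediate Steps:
n = 85 (n = (-4 + 3)*(-5) + 80 = -1*(-5) + 80 = 5 + 80 = 85)
p(h) = 31 + h (p(h) = h + 31 = 31 + h)
-p(n) = -(31 + 85) = -1*116 = -116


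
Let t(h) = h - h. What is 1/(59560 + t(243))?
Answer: 1/59560 ≈ 1.6790e-5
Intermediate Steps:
t(h) = 0
1/(59560 + t(243)) = 1/(59560 + 0) = 1/59560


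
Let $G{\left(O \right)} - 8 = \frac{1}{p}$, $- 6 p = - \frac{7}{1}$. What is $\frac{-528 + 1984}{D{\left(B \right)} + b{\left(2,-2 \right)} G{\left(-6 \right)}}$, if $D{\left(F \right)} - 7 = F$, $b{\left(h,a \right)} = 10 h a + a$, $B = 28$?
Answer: $- \frac{1456}{337} \approx -4.3205$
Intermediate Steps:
$b{\left(h,a \right)} = a + 10 a h$ ($b{\left(h,a \right)} = 10 a h + a = a + 10 a h$)
$D{\left(F \right)} = 7 + F$
$p = \frac{7}{6}$ ($p = - \frac{\left(-7\right) 1^{-1}}{6} = - \frac{\left(-7\right) 1}{6} = \left(- \frac{1}{6}\right) \left(-7\right) = \frac{7}{6} \approx 1.1667$)
$G{\left(O \right)} = \frac{62}{7}$ ($G{\left(O \right)} = 8 + \frac{1}{\frac{7}{6}} = 8 + \frac{6}{7} = \frac{62}{7}$)
$\frac{-528 + 1984}{D{\left(B \right)} + b{\left(2,-2 \right)} G{\left(-6 \right)}} = \frac{-528 + 1984}{\left(7 + 28\right) + - 2 \left(1 + 10 \cdot 2\right) \frac{62}{7}} = \frac{1456}{35 + - 2 \left(1 + 20\right) \frac{62}{7}} = \frac{1456}{35 + \left(-2\right) 21 \cdot \frac{62}{7}} = \frac{1456}{35 - 372} = \frac{1456}{-337} = 1456 \left(- \frac{1}{337}\right) = - \frac{1456}{337}$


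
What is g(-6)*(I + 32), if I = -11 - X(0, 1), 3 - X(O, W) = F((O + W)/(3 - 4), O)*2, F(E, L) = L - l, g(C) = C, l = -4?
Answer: -156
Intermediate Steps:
F(E, L) = 4 + L (F(E, L) = L - 1*(-4) = L + 4 = 4 + L)
X(O, W) = -5 - 2*O (X(O, W) = 3 - (4 + O)*2 = 3 - (8 + 2*O) = 3 + (-8 - 2*O) = -5 - 2*O)
I = -6 (I = -11 - (-5 - 2*0) = -11 - (-5 + 0) = -11 - 1*(-5) = -11 + 5 = -6)
g(-6)*(I + 32) = -6*(-6 + 32) = -6*26 = -156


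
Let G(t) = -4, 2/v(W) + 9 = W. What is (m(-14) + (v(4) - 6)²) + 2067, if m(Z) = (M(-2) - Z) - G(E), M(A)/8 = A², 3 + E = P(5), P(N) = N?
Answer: 53949/25 ≈ 2158.0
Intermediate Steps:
E = 2 (E = -3 + 5 = 2)
v(W) = 2/(-9 + W)
M(A) = 8*A²
m(Z) = 36 - Z (m(Z) = (8*(-2)² - Z) - 1*(-4) = (8*4 - Z) + 4 = (32 - Z) + 4 = 36 - Z)
(m(-14) + (v(4) - 6)²) + 2067 = ((36 - 1*(-14)) + (2/(-9 + 4) - 6)²) + 2067 = ((36 + 14) + (2/(-5) - 6)²) + 2067 = (50 + (2*(-⅕) - 6)²) + 2067 = (50 + (-⅖ - 6)²) + 2067 = (50 + (-32/5)²) + 2067 = (50 + 1024/25) + 2067 = 2274/25 + 2067 = 53949/25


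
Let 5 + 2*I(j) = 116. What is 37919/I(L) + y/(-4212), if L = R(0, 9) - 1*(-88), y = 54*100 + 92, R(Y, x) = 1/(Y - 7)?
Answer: 26568337/38961 ≈ 681.92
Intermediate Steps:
R(Y, x) = 1/(-7 + Y)
y = 5492 (y = 5400 + 92 = 5492)
L = 615/7 (L = 1/(-7 + 0) - 1*(-88) = 1/(-7) + 88 = -⅐ + 88 = 615/7 ≈ 87.857)
I(j) = 111/2 (I(j) = -5/2 + (½)*116 = -5/2 + 58 = 111/2)
37919/I(L) + y/(-4212) = 37919/(111/2) + 5492/(-4212) = 37919*(2/111) + 5492*(-1/4212) = 75838/111 - 1373/1053 = 26568337/38961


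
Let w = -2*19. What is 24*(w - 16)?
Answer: -1296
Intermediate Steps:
w = -38
24*(w - 16) = 24*(-38 - 16) = 24*(-54) = -1296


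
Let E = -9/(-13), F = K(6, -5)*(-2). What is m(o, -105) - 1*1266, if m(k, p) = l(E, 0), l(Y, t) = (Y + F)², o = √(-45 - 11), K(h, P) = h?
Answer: -192345/169 ≈ -1138.1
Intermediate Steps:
o = 2*I*√14 (o = √(-56) = 2*I*√14 ≈ 7.4833*I)
F = -12 (F = 6*(-2) = -12)
E = 9/13 (E = -9*(-1/13) = 9/13 ≈ 0.69231)
l(Y, t) = (-12 + Y)² (l(Y, t) = (Y - 12)² = (-12 + Y)²)
m(k, p) = 21609/169 (m(k, p) = (-12 + 9/13)² = (-147/13)² = 21609/169)
m(o, -105) - 1*1266 = 21609/169 - 1*1266 = 21609/169 - 1266 = -192345/169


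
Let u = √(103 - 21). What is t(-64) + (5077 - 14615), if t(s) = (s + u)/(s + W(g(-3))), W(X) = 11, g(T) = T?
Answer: -505450/53 - √82/53 ≈ -9537.0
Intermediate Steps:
u = √82 ≈ 9.0554
t(s) = (s + √82)/(11 + s) (t(s) = (s + √82)/(s + 11) = (s + √82)/(11 + s))
t(-64) + (5077 - 14615) = (-64 + √82)/(11 - 64) + (5077 - 14615) = (-64 + √82)/(-53) - 9538 = -(-64 + √82)/53 - 9538 = (64/53 - √82/53) - 9538 = -505450/53 - √82/53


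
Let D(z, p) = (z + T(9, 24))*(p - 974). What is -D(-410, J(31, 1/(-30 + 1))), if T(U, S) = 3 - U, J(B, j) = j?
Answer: -11750752/29 ≈ -4.0520e+5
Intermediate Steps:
D(z, p) = (-974 + p)*(-6 + z) (D(z, p) = (z + (3 - 1*9))*(p - 974) = (z + (3 - 9))*(-974 + p) = (z - 6)*(-974 + p) = (-6 + z)*(-974 + p) = (-974 + p)*(-6 + z))
-D(-410, J(31, 1/(-30 + 1))) = -(5844 - 974*(-410) - 6/(-30 + 1) - 410/(-30 + 1)) = -(5844 + 399340 - 6/(-29) - 410/(-29)) = -(5844 + 399340 - 6*(-1/29) - 1/29*(-410)) = -(5844 + 399340 + 6/29 + 410/29) = -1*11750752/29 = -11750752/29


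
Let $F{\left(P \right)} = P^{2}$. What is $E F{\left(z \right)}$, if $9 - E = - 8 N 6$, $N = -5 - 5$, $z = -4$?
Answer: $-7536$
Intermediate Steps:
$N = -10$ ($N = -5 - 5 = -10$)
$E = -471$ ($E = 9 - \left(-8\right) \left(-10\right) 6 = 9 - 80 \cdot 6 = 9 - 480 = -471$)
$E F{\left(z \right)} = - 471 \left(-4\right)^{2} = \left(-471\right) 16 = -7536$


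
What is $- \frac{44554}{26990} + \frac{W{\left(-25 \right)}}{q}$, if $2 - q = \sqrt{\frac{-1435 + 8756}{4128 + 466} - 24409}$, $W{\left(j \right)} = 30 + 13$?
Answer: $- \frac{2492944805697}{1513410283495} + \frac{645 i \sqrt{2289396930}}{112146001} \approx -1.6472 + 0.27519 i$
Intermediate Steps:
$W{\left(j \right)} = 43$
$q = 2 - \frac{15 i \sqrt{2289396930}}{4594}$ ($q = 2 - \sqrt{\frac{-1435 + 8756}{4128 + 466} - 24409} = 2 - \sqrt{\frac{7321}{4594} - 24409} = 2 - \sqrt{- \frac{112127625}{4594}} = 2 - \frac{15 i \sqrt{2289396930}}{4594} \approx 2.0 - 156.23 i$)
$- \frac{44554}{26990} + \frac{W{\left(-25 \right)}}{q} = - \frac{44554}{26990} + \frac{43}{2 - \frac{15 i \sqrt{2289396930}}{4594}} = \left(-44554\right) \frac{1}{26990} + \frac{43}{2 - \frac{15 i \sqrt{2289396930}}{4594}} = - \frac{22277}{13495} + \frac{43}{2 - \frac{15 i \sqrt{2289396930}}{4594}}$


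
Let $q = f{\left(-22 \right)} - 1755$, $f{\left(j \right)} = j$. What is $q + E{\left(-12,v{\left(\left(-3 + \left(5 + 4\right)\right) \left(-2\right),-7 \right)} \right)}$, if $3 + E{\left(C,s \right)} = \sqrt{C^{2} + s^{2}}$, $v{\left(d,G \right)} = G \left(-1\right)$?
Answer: $-1780 + \sqrt{193} \approx -1766.1$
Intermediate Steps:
$v{\left(d,G \right)} = - G$
$q = -1777$ ($q = -22 - 1755 = -1777$)
$E{\left(C,s \right)} = -3 + \sqrt{C^{2} + s^{2}}$
$q + E{\left(-12,v{\left(\left(-3 + \left(5 + 4\right)\right) \left(-2\right),-7 \right)} \right)} = -1777 - \left(3 - \sqrt{\left(-12\right)^{2} + \left(\left(-1\right) \left(-7\right)\right)^{2}}\right) = -1777 - \left(3 - \sqrt{144 + 7^{2}}\right) = -1777 - \left(3 - \sqrt{144 + 49}\right) = -1777 - \left(3 - \sqrt{193}\right) = -1780 + \sqrt{193}$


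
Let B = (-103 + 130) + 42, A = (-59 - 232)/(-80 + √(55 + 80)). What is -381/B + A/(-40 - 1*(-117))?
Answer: -12145999/2219063 + 873*√15/482405 ≈ -5.4665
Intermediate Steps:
A = -291/(-80 + 3*√15) (A = -291/(-80 + √135) = -291/(-80 + 3*√15) ≈ 4.2556)
B = 69 (B = 27 + 42 = 69)
-381/B + A/(-40 - 1*(-117)) = -381/69 + (4656/1253 + 873*√15/6265)/(-40 - 1*(-117)) = -381*1/69 + (4656/1253 + 873*√15/6265)/(-40 + 117) = -127/23 + (4656/1253 + 873*√15/6265)/77 = -127/23 + (4656/1253 + 873*√15/6265)*(1/77) = -127/23 + (4656/96481 + 873*√15/482405) = -12145999/2219063 + 873*√15/482405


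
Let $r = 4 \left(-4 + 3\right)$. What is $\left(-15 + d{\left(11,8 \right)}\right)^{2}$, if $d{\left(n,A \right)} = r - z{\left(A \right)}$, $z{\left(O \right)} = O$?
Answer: $729$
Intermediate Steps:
$r = -4$ ($r = 4 \left(-1\right) = -4$)
$d{\left(n,A \right)} = -4 - A$
$\left(-15 + d{\left(11,8 \right)}\right)^{2} = \left(-15 - 12\right)^{2} = \left(-27\right)^{2} = 729$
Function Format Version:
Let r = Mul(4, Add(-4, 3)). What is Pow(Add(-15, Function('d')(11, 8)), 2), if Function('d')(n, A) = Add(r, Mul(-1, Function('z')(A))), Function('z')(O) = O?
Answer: 729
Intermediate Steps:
r = -4 (r = Mul(4, -1) = -4)
Function('d')(n, A) = Add(-4, Mul(-1, A))
Pow(Add(-15, Function('d')(11, 8)), 2) = Pow(Add(-15, Add(-4, Mul(-1, 8))), 2) = Pow(Add(-15, Add(-4, -8)), 2) = Pow(Add(-15, -12), 2) = Pow(-27, 2) = 729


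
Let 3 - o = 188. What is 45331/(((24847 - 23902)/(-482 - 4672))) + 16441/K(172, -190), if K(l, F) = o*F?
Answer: -547485929957/2214450 ≈ -2.4723e+5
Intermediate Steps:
o = -185 (o = 3 - 1*188 = 3 - 188 = -185)
K(l, F) = -185*F
45331/(((24847 - 23902)/(-482 - 4672))) + 16441/K(172, -190) = 45331/(((24847 - 23902)/(-482 - 4672))) + 16441/((-185*(-190))) = 45331/((945/(-5154))) + 16441/35150 = 45331/((945*(-1/5154))) + 16441*(1/35150) = 45331/(-315/1718) + 16441/35150 = 45331*(-1718/315) + 16441/35150 = -77878658/315 + 16441/35150 = -547485929957/2214450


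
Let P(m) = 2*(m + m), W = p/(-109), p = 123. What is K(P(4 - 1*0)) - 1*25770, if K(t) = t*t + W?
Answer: -2781149/109 ≈ -25515.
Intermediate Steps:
W = -123/109 (W = 123/(-109) = 123*(-1/109) = -123/109 ≈ -1.1284)
P(m) = 4*m (P(m) = 2*(2*m) = 4*m)
K(t) = -123/109 + t² (K(t) = t*t - 123/109 = t² - 123/109 = -123/109 + t²)
K(P(4 - 1*0)) - 1*25770 = (-123/109 + (4*(4 - 1*0))²) - 1*25770 = (-123/109 + (4*(4 + 0))²) - 25770 = (-123/109 + (4*4)²) - 25770 = (-123/109 + 16²) - 25770 = (-123/109 + 256) - 25770 = 27781/109 - 25770 = -2781149/109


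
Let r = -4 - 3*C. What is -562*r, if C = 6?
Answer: 12364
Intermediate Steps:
r = -22 (r = -4 - 3*6 = -4 - 18 = -22)
-562*r = -562*(-22) = 12364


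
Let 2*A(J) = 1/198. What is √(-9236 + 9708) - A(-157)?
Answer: -1/396 + 2*√118 ≈ 21.723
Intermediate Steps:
A(J) = 1/396 (A(J) = (½)/198 = (½)*(1/198) = 1/396)
√(-9236 + 9708) - A(-157) = √(-9236 + 9708) - 1*1/396 = √472 - 1/396 = 2*√118 - 1/396 = -1/396 + 2*√118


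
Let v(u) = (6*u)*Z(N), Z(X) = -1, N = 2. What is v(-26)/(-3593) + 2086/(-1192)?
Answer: -25775/14372 ≈ -1.7934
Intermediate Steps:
v(u) = -6*u (v(u) = (6*u)*(-1) = -6*u)
v(-26)/(-3593) + 2086/(-1192) = -6*(-26)/(-3593) + 2086/(-1192) = 156*(-1/3593) + 2086*(-1/1192) = -156/3593 - 7/4 = -25775/14372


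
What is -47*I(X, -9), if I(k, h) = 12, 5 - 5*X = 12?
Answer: -564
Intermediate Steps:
X = -7/5 (X = 1 - ⅕*12 = 1 - 12/5 = -7/5 ≈ -1.4000)
-47*I(X, -9) = -47*12 = -564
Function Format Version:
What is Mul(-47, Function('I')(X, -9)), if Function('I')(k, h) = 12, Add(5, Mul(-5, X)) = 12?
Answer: -564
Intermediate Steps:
X = Rational(-7, 5) (X = Add(1, Mul(Rational(-1, 5), 12)) = Add(1, Rational(-12, 5)) = Rational(-7, 5) ≈ -1.4000)
Mul(-47, Function('I')(X, -9)) = Mul(-47, 12) = -564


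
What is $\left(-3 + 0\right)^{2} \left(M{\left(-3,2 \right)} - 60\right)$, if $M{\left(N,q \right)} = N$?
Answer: $-567$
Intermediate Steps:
$\left(-3 + 0\right)^{2} \left(M{\left(-3,2 \right)} - 60\right) = \left(-3 + 0\right)^{2} \left(-3 - 60\right) = \left(-3\right)^{2} \left(-63\right) = 9 \left(-63\right) = -567$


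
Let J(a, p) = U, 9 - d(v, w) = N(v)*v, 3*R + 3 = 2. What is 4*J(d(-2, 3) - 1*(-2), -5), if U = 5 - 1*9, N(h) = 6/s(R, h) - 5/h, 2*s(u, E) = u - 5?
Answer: -16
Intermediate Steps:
R = -⅓ (R = -1 + (⅓)*2 = -1 + ⅔ = -⅓ ≈ -0.33333)
s(u, E) = -5/2 + u/2 (s(u, E) = (u - 5)/2 = (-5 + u)/2 = -5/2 + u/2)
N(h) = -9/4 - 5/h (N(h) = 6/(-5/2 + (½)*(-⅓)) - 5/h = 6/(-5/2 - ⅙) - 5/h = 6/(-8/3) - 5/h = 6*(-3/8) - 5/h = -9/4 - 5/h)
d(v, w) = 9 - v*(-9/4 - 5/v) (d(v, w) = 9 - (-9/4 - 5/v)*v = 9 - v*(-9/4 - 5/v))
U = -4 (U = 5 - 9 = -4)
J(a, p) = -4
4*J(d(-2, 3) - 1*(-2), -5) = 4*(-4) = -16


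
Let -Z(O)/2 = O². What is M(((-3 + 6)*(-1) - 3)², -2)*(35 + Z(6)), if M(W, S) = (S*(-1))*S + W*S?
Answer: 2812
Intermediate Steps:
Z(O) = -2*O²
M(W, S) = -S² + S*W (M(W, S) = (-S)*S + S*W = -S² + S*W)
M(((-3 + 6)*(-1) - 3)², -2)*(35 + Z(6)) = (-2*(((-3 + 6)*(-1) - 3)² - 1*(-2)))*(35 - 2*6²) = (-2*((3*(-1) - 3)² + 2))*(35 - 2*36) = (-2*((-3 - 3)² + 2))*(35 - 72) = -2*((-6)² + 2)*(-37) = -2*(36 + 2)*(-37) = -2*38*(-37) = -76*(-37) = 2812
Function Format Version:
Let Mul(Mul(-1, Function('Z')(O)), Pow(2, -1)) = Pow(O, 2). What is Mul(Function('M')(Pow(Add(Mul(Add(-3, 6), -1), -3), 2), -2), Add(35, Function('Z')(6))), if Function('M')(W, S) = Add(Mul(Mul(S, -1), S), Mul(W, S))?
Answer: 2812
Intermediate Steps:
Function('Z')(O) = Mul(-2, Pow(O, 2))
Function('M')(W, S) = Add(Mul(-1, Pow(S, 2)), Mul(S, W)) (Function('M')(W, S) = Add(Mul(Mul(-1, S), S), Mul(S, W)) = Add(Mul(-1, Pow(S, 2)), Mul(S, W)))
Mul(Function('M')(Pow(Add(Mul(Add(-3, 6), -1), -3), 2), -2), Add(35, Function('Z')(6))) = Mul(Mul(-2, Add(Pow(Add(Mul(Add(-3, 6), -1), -3), 2), Mul(-1, -2))), Add(35, Mul(-2, Pow(6, 2)))) = Mul(Mul(-2, Add(Pow(Add(Mul(3, -1), -3), 2), 2)), Add(35, Mul(-2, 36))) = Mul(Mul(-2, Add(Pow(Add(-3, -3), 2), 2)), Add(35, -72)) = Mul(Mul(-2, Add(Pow(-6, 2), 2)), -37) = Mul(Mul(-2, Add(36, 2)), -37) = Mul(Mul(-2, 38), -37) = Mul(-76, -37) = 2812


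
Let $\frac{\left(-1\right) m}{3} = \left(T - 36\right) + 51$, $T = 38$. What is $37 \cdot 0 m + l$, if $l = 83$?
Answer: $83$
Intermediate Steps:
$m = -159$ ($m = - 3 \left(\left(38 - 36\right) + 51\right) = - 3 \left(2 + 51\right) = \left(-3\right) 53 = -159$)
$37 \cdot 0 m + l = 37 \cdot 0 \left(-159\right) + 83 = 0 \left(-159\right) + 83 = 0 + 83 = 83$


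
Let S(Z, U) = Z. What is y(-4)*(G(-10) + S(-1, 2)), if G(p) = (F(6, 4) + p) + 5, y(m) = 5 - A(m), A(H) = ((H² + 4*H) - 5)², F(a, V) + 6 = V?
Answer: 160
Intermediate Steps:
F(a, V) = -6 + V
A(H) = (-5 + H² + 4*H)²
y(m) = 5 - (-5 + m² + 4*m)²
G(p) = 3 + p (G(p) = ((-6 + 4) + p) + 5 = (-2 + p) + 5 = 3 + p)
y(-4)*(G(-10) + S(-1, 2)) = (5 - (-5 + (-4)² + 4*(-4))²)*((3 - 10) - 1) = (5 - (-5 + 16 - 16)²)*(-7 - 1) = (5 - 1*(-5)²)*(-8) = (5 - 1*25)*(-8) = (5 - 25)*(-8) = -20*(-8) = 160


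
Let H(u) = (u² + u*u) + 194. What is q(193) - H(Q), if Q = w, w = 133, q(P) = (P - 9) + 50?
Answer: -35338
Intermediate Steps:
q(P) = 41 + P (q(P) = (-9 + P) + 50 = 41 + P)
Q = 133
H(u) = 194 + 2*u² (H(u) = (u² + u²) + 194 = 2*u² + 194 = 194 + 2*u²)
q(193) - H(Q) = (41 + 193) - (194 + 2*133²) = 234 - (194 + 2*17689) = 234 - (194 + 35378) = 234 - 1*35572 = 234 - 35572 = -35338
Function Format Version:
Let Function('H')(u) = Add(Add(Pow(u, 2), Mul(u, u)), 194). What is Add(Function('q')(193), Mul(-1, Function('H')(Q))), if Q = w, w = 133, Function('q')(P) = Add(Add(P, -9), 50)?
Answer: -35338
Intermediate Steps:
Function('q')(P) = Add(41, P) (Function('q')(P) = Add(Add(-9, P), 50) = Add(41, P))
Q = 133
Function('H')(u) = Add(194, Mul(2, Pow(u, 2))) (Function('H')(u) = Add(Add(Pow(u, 2), Pow(u, 2)), 194) = Add(Mul(2, Pow(u, 2)), 194) = Add(194, Mul(2, Pow(u, 2))))
Add(Function('q')(193), Mul(-1, Function('H')(Q))) = Add(Add(41, 193), Mul(-1, Add(194, Mul(2, Pow(133, 2))))) = Add(234, Mul(-1, Add(194, Mul(2, 17689)))) = Add(234, Mul(-1, Add(194, 35378))) = Add(234, Mul(-1, 35572)) = Add(234, -35572) = -35338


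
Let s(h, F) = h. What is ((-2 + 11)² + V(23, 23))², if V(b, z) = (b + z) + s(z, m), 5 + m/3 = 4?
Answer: 22500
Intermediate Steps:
m = -3 (m = -15 + 3*4 = -15 + 12 = -3)
V(b, z) = b + 2*z (V(b, z) = (b + z) + z = b + 2*z)
((-2 + 11)² + V(23, 23))² = ((-2 + 11)² + (23 + 2*23))² = (9² + (23 + 46))² = (81 + 69)² = 150² = 22500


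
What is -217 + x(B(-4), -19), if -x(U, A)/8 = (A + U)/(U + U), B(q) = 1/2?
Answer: -69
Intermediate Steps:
B(q) = ½
x(U, A) = -4*(A + U)/U (x(U, A) = -8*(A + U)/(U + U) = -8*(A + U)/(2*U) = -8*(A + U)*1/(2*U) = -4*(A + U)/U)
-217 + x(B(-4), -19) = -217 + (-4 - 4*(-19)/½) = -217 + (-4 - 4*(-19)*2) = -217 + (-4 + 152) = -217 + 148 = -69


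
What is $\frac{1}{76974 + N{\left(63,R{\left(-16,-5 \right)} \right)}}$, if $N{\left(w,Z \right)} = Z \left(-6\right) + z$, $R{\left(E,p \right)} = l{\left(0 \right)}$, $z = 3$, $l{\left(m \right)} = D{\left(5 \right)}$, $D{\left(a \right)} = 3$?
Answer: $\frac{1}{76959} \approx 1.2994 \cdot 10^{-5}$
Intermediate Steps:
$l{\left(m \right)} = 3$
$R{\left(E,p \right)} = 3$
$N{\left(w,Z \right)} = 3 - 6 Z$ ($N{\left(w,Z \right)} = Z \left(-6\right) + 3 = - 6 Z + 3 = 3 - 6 Z$)
$\frac{1}{76974 + N{\left(63,R{\left(-16,-5 \right)} \right)}} = \frac{1}{76974 + \left(3 - 18\right)} = \frac{1}{76974 - 15} = \frac{1}{76959}$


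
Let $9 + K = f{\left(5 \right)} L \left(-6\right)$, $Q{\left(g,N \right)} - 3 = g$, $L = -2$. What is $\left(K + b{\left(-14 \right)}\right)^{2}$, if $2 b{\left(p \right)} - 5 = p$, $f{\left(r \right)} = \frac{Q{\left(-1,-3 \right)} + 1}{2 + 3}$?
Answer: $\frac{3969}{100} \approx 39.69$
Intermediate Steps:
$Q{\left(g,N \right)} = 3 + g$
$f{\left(r \right)} = \frac{3}{5}$ ($f{\left(r \right)} = \frac{\left(3 - 1\right) + 1}{2 + 3} = \frac{2 + 1}{5} = 3 \cdot \frac{1}{5} = \frac{3}{5}$)
$b{\left(p \right)} = \frac{5}{2} + \frac{p}{2}$
$K = - \frac{9}{5}$ ($K = -9 + \frac{3}{5} \left(-2\right) \left(-6\right) = -9 - - \frac{36}{5} = -9 + \frac{36}{5} = - \frac{9}{5} \approx -1.8$)
$\left(K + b{\left(-14 \right)}\right)^{2} = \left(- \frac{9}{5} + \left(\frac{5}{2} + \frac{1}{2} \left(-14\right)\right)\right)^{2} = \left(- \frac{9}{5} + \left(\frac{5}{2} - 7\right)\right)^{2} = \left(- \frac{9}{5} - \frac{9}{2}\right)^{2} = \left(- \frac{63}{10}\right)^{2} = \frac{3969}{100}$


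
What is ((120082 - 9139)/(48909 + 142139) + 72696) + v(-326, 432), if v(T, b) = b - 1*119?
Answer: 13948334375/191048 ≈ 73010.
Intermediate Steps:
v(T, b) = -119 + b (v(T, b) = b - 119 = -119 + b)
((120082 - 9139)/(48909 + 142139) + 72696) + v(-326, 432) = ((120082 - 9139)/(48909 + 142139) + 72696) + (-119 + 432) = (110943/191048 + 72696) + 313 = 13888536351/191048 + 313 = 13948334375/191048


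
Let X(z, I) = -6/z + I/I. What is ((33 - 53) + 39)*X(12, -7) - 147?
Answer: -275/2 ≈ -137.50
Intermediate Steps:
X(z, I) = 1 - 6/z (X(z, I) = -6/z + 1 = 1 - 6/z)
((33 - 53) + 39)*X(12, -7) - 147 = ((33 - 53) + 39)*((-6 + 12)/12) - 147 = (-20 + 39)*((1/12)*6) - 147 = 19*(½) - 147 = 19/2 - 147 = -275/2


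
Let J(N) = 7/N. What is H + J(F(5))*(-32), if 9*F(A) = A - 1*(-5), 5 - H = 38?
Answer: -1173/5 ≈ -234.60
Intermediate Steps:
H = -33 (H = 5 - 1*38 = 5 - 38 = -33)
F(A) = 5/9 + A/9 (F(A) = (A - 1*(-5))/9 = (A + 5)/9 = (5 + A)/9 = 5/9 + A/9)
H + J(F(5))*(-32) = -33 + (7/(5/9 + (⅑)*5))*(-32) = -33 + (7/(5/9 + 5/9))*(-32) = -33 + (7/(10/9))*(-32) = -33 + (7*(9/10))*(-32) = -33 + (63/10)*(-32) = -33 - 1008/5 = -1173/5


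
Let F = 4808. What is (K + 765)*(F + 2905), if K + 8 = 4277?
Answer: 38827242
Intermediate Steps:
K = 4269 (K = -8 + 4277 = 4269)
(K + 765)*(F + 2905) = (4269 + 765)*(4808 + 2905) = 5034*7713 = 38827242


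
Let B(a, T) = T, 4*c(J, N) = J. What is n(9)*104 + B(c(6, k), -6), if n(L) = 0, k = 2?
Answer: -6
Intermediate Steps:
c(J, N) = J/4
n(9)*104 + B(c(6, k), -6) = 0*104 - 6 = 0 - 6 = -6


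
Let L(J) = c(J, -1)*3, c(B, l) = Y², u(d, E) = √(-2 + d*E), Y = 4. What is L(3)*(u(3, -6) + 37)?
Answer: 1776 + 96*I*√5 ≈ 1776.0 + 214.66*I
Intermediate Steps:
u(d, E) = √(-2 + E*d)
c(B, l) = 16 (c(B, l) = 4² = 16)
L(J) = 48 (L(J) = 16*3 = 48)
L(3)*(u(3, -6) + 37) = 48*(√(-2 - 6*3) + 37) = 48*(√(-2 - 18) + 37) = 48*(√(-20) + 37) = 48*(2*I*√5 + 37) = 48*(37 + 2*I*√5) = 1776 + 96*I*√5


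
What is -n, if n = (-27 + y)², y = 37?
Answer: -100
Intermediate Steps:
n = 100 (n = (-27 + 37)² = 10² = 100)
-n = -1*100 = -100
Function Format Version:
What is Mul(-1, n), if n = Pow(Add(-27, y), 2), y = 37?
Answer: -100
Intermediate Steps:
n = 100 (n = Pow(Add(-27, 37), 2) = Pow(10, 2) = 100)
Mul(-1, n) = Mul(-1, 100) = -100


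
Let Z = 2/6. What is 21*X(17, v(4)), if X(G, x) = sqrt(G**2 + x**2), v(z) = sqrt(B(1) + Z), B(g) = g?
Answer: 7*sqrt(2613) ≈ 357.82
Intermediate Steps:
Z = 1/3 (Z = 2*(1/6) = 1/3 ≈ 0.33333)
v(z) = 2*sqrt(3)/3 (v(z) = sqrt(1 + 1/3) = sqrt(4/3) = 2*sqrt(3)/3)
21*X(17, v(4)) = 21*sqrt(17**2 + (2*sqrt(3)/3)**2) = 21*sqrt(289 + 4/3) = 21*sqrt(871/3) = 21*(sqrt(2613)/3) = 7*sqrt(2613)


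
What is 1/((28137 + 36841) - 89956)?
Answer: -1/24978 ≈ -4.0035e-5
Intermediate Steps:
1/((28137 + 36841) - 89956) = 1/(64978 - 89956) = 1/(-24978) = -1/24978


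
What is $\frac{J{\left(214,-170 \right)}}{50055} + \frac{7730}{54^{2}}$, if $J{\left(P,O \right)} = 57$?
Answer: $\frac{64515227}{24326730} \approx 2.652$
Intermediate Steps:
$\frac{J{\left(214,-170 \right)}}{50055} + \frac{7730}{54^{2}} = \frac{57}{50055} + \frac{7730}{54^{2}} = 57 \cdot \frac{1}{50055} + \frac{7730}{2916} = \frac{19}{16685} + 7730 \cdot \frac{1}{2916} = \frac{19}{16685} + \frac{3865}{1458} = \frac{64515227}{24326730}$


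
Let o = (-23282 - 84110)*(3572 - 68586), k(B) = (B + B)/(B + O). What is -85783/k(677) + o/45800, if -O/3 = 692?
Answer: 1868760342669/7751650 ≈ 2.4108e+5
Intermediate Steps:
O = -2076 (O = -3*692 = -2076)
k(B) = 2*B/(-2076 + B) (k(B) = (B + B)/(B - 2076) = (2*B)/(-2076 + B) = 2*B/(-2076 + B))
o = 6981983488 (o = -107392*(-65014) = 6981983488)
-85783/k(677) + o/45800 = -85783/(2*677/(-2076 + 677)) + 6981983488/45800 = -85783/(2*677/(-1399)) + 6981983488*(1/45800) = -85783/(2*677*(-1/1399)) + 872747936/5725 = -85783/(-1354/1399) + 872747936/5725 = -85783*(-1399/1354) + 872747936/5725 = 120010417/1354 + 872747936/5725 = 1868760342669/7751650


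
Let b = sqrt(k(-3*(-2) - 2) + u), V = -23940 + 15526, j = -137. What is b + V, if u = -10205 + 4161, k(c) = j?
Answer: -8414 + I*sqrt(6181) ≈ -8414.0 + 78.619*I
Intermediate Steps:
k(c) = -137
u = -6044
V = -8414
b = I*sqrt(6181) (b = sqrt(-137 - 6044) = sqrt(-6181) = I*sqrt(6181) ≈ 78.619*I)
b + V = I*sqrt(6181) - 8414 = -8414 + I*sqrt(6181)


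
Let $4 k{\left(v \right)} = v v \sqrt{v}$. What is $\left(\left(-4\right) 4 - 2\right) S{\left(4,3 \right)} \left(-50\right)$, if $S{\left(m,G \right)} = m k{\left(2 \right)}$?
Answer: $3600 \sqrt{2} \approx 5091.2$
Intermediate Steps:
$k{\left(v \right)} = \frac{v^{\frac{5}{2}}}{4}$ ($k{\left(v \right)} = \frac{v v \sqrt{v}}{4} = \frac{v v^{\frac{3}{2}}}{4} = \frac{v^{\frac{5}{2}}}{4}$)
$S{\left(m,G \right)} = m \sqrt{2}$ ($S{\left(m,G \right)} = m \frac{2^{\frac{5}{2}}}{4} = m \frac{4 \sqrt{2}}{4} = m \sqrt{2}$)
$\left(\left(-4\right) 4 - 2\right) S{\left(4,3 \right)} \left(-50\right) = \left(\left(-4\right) 4 - 2\right) 4 \sqrt{2} \left(-50\right) = \left(-16 - 2\right) \left(- 200 \sqrt{2}\right) = - 18 \left(- 200 \sqrt{2}\right) = 3600 \sqrt{2}$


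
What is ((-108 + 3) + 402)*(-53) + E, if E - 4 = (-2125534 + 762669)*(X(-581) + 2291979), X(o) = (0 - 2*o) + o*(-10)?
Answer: -3133159870352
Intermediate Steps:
X(o) = -12*o (X(o) = -2*o - 10*o = -12*o)
E = -3133159854611 (E = 4 + (-2125534 + 762669)*(-12*(-581) + 2291979) = 4 - 1362865*(6972 + 2291979) = 4 - 1362865*2298951 = 4 - 3133159854615 = -3133159854611)
((-108 + 3) + 402)*(-53) + E = ((-108 + 3) + 402)*(-53) - 3133159854611 = (-105 + 402)*(-53) - 3133159854611 = 297*(-53) - 3133159854611 = -15741 - 3133159854611 = -3133159870352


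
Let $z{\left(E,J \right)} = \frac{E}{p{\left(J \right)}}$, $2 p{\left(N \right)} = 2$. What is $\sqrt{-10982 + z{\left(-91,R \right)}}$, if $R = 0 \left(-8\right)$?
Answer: $i \sqrt{11073} \approx 105.23 i$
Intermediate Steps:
$R = 0$
$p{\left(N \right)} = 1$ ($p{\left(N \right)} = \frac{1}{2} \cdot 2 = 1$)
$z{\left(E,J \right)} = E$ ($z{\left(E,J \right)} = \frac{E}{1} = E 1 = E$)
$\sqrt{-10982 + z{\left(-91,R \right)}} = \sqrt{-10982 - 91} = \sqrt{-11073} = i \sqrt{11073}$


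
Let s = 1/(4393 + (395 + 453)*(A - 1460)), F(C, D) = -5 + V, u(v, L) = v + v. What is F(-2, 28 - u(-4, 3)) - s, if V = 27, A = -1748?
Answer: 59751803/2715991 ≈ 22.000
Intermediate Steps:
u(v, L) = 2*v
F(C, D) = 22 (F(C, D) = -5 + 27 = 22)
s = -1/2715991 (s = 1/(4393 + (395 + 453)*(-1748 - 1460)) = 1/(4393 + 848*(-3208)) = 1/(4393 - 2720384) = 1/(-2715991) = -1/2715991 ≈ -3.6819e-7)
F(-2, 28 - u(-4, 3)) - s = 22 - 1*(-1/2715991) = 22 + 1/2715991 = 59751803/2715991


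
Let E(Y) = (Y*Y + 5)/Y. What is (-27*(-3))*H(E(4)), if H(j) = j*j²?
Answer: 750141/64 ≈ 11721.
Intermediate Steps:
E(Y) = (5 + Y²)/Y (E(Y) = (Y² + 5)/Y = (5 + Y²)/Y)
H(j) = j³
(-27*(-3))*H(E(4)) = (-27*(-3))*(4 + 5/4)³ = 81*(4 + 5*(¼))³ = 81*(4 + 5/4)³ = 81*(21/4)³ = 81*(9261/64) = 750141/64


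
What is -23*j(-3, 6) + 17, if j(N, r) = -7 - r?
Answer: 316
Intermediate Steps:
-23*j(-3, 6) + 17 = -23*(-7 - 1*6) + 17 = -23*(-7 - 6) + 17 = -23*(-13) + 17 = 299 + 17 = 316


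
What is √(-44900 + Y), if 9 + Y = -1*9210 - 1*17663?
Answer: I*√71782 ≈ 267.92*I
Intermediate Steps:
Y = -26882 (Y = -9 + (-1*9210 - 1*17663) = -9 + (-9210 - 17663) = -9 - 26873 = -26882)
√(-44900 + Y) = √(-44900 - 26882) = √(-71782) = I*√71782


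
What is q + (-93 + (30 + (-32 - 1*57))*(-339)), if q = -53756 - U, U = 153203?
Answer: -187051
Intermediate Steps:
q = -206959 (q = -53756 - 1*153203 = -53756 - 153203 = -206959)
q + (-93 + (30 + (-32 - 1*57))*(-339)) = -206959 + (-93 + (30 + (-32 - 1*57))*(-339)) = -206959 + (-93 + (30 + (-32 - 57))*(-339)) = -206959 + (-93 + (30 - 89)*(-339)) = -206959 + (-93 - 59*(-339)) = -206959 + (-93 + 20001) = -206959 + 19908 = -187051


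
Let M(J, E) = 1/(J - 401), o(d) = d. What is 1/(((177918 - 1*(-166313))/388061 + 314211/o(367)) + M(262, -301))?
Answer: 19796155793/16966109684685 ≈ 0.0011668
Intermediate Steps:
M(J, E) = 1/(-401 + J)
1/(((177918 - 1*(-166313))/388061 + 314211/o(367)) + M(262, -301)) = 1/(((177918 - 1*(-166313))/388061 + 314211/367) + 1/(-401 + 262)) = 1/(((177918 + 166313)*(1/388061) + 314211*(1/367)) + 1/(-139)) = 1/((344231*(1/388061) + 314211/367) - 1/139) = 1/((344231/388061 + 314211/367) - 1/139) = 1/(122059367648/142418387 - 1/139) = 1/(16966109684685/19796155793) = 19796155793/16966109684685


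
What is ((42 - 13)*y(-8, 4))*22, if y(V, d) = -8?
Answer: -5104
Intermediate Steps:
((42 - 13)*y(-8, 4))*22 = ((42 - 13)*(-8))*22 = (29*(-8))*22 = -232*22 = -5104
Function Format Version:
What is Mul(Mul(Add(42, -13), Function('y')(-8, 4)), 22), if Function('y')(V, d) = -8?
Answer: -5104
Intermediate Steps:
Mul(Mul(Add(42, -13), Function('y')(-8, 4)), 22) = Mul(Mul(Add(42, -13), -8), 22) = Mul(Mul(29, -8), 22) = Mul(-232, 22) = -5104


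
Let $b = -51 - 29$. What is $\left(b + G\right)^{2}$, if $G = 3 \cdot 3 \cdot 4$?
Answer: $1936$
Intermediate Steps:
$b = -80$
$G = 36$ ($G = 9 \cdot 4 = 36$)
$\left(b + G\right)^{2} = \left(-80 + 36\right)^{2} = \left(-44\right)^{2} = 1936$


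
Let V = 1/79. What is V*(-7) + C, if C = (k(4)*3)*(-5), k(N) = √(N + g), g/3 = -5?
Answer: -7/79 - 15*I*√11 ≈ -0.088608 - 49.749*I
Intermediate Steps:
g = -15 (g = 3*(-5) = -15)
k(N) = √(-15 + N) (k(N) = √(N - 15) = √(-15 + N))
C = -15*I*√11 (C = (√(-15 + 4)*3)*(-5) = (√(-11)*3)*(-5) = ((I*√11)*3)*(-5) = (3*I*√11)*(-5) = -15*I*√11 ≈ -49.749*I)
V = 1/79 ≈ 0.012658
V*(-7) + C = (1/79)*(-7) - 15*I*√11 = -7/79 - 15*I*√11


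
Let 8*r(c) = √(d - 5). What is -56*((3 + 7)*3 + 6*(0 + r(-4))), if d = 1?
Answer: -1680 - 84*I ≈ -1680.0 - 84.0*I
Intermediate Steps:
r(c) = I/4 (r(c) = √(1 - 5)/8 = √(-4)/8 = (2*I)/8 = I/4)
-56*((3 + 7)*3 + 6*(0 + r(-4))) = -56*((3 + 7)*3 + 6*(0 + I/4)) = -56*(10*3 + 6*(I/4)) = -56*(30 + 3*I/2) = -1680 - 84*I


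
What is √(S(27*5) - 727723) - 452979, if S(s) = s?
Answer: -452979 + 2*I*√181897 ≈ -4.5298e+5 + 852.99*I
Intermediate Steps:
√(S(27*5) - 727723) - 452979 = √(27*5 - 727723) - 452979 = √(135 - 727723) - 452979 = √(-727588) - 452979 = 2*I*√181897 - 452979 = -452979 + 2*I*√181897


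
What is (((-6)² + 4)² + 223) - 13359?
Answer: -11536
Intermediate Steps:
(((-6)² + 4)² + 223) - 13359 = ((36 + 4)² + 223) - 13359 = (40² + 223) - 13359 = (1600 + 223) - 13359 = 1823 - 13359 = -11536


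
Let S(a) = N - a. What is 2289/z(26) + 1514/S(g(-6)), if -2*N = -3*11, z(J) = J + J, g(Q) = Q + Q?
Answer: 287929/2964 ≈ 97.142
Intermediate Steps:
g(Q) = 2*Q
z(J) = 2*J
N = 33/2 (N = -(-3)*11/2 = -½*(-33) = 33/2 ≈ 16.500)
S(a) = 33/2 - a
2289/z(26) + 1514/S(g(-6)) = 2289/((2*26)) + 1514/(33/2 - 2*(-6)) = 2289/52 + 1514/(33/2 - 1*(-12)) = 2289*(1/52) + 1514/(33/2 + 12) = 2289/52 + 1514/(57/2) = 2289/52 + 1514*(2/57) = 2289/52 + 3028/57 = 287929/2964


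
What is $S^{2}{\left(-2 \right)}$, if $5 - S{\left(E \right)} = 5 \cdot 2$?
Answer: $25$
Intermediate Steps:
$S{\left(E \right)} = -5$ ($S{\left(E \right)} = 5 - 5 \cdot 2 = 5 - 10 = -5$)
$S^{2}{\left(-2 \right)} = \left(-5\right)^{2} = 25$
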